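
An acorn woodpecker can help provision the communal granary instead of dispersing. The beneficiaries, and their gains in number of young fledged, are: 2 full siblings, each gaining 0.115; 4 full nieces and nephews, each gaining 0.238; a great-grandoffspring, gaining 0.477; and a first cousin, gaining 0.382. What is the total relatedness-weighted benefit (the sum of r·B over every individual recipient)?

r to a full sibling = 0.5 (full sibs share both parents — two paths of length 2: r = 2·(1/2)^2 = 1/2).
r to a full niece or nephew = 0.25 (full aunt/uncle↔niece/nephew: two paths of length 3 through the shared grandparent pair: r = 2·(1/2)^3 = 1/4).
r to a great-grandoffspring = 0.125 (three parent–offspring links: r = (1/2)^3 = 1/8).
r to a first cousin = 0.125 (first cousins share one grandparent pair — two paths of length 4: r = 2·(1/2)^4 = 1/8).
Summing one r·B term per recipient: 2·0.5·0.115 + 4·0.25·0.238 + 1·0.125·0.477 + 1·0.125·0.382 = 0.460375.

0.460375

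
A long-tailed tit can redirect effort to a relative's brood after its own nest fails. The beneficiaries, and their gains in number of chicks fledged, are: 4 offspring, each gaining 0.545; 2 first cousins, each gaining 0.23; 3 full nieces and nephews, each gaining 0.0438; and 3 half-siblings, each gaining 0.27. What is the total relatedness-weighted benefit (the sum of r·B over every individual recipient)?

r to an offspring = 0.5 (one parent–offspring link: r = (1/2)^1 = 1/2).
r to a first cousin = 1/8 (first cousins share one grandparent pair — two paths of length 4: r = 2·(1/2)^4 = 1/8).
r to a full niece or nephew = 1/4 (full aunt/uncle↔niece/nephew: two paths of length 3 through the shared grandparent pair: r = 2·(1/2)^3 = 1/4).
r to a half-sibling = 1/4 (half-sibs share one parent — one path of length 2: r = (1/2)^2 = 1/4).
Summing one r·B term per recipient: 4·0.5·0.545 + 2·0.125·0.23 + 3·0.25·0.0438 + 3·0.25·0.27 = 1.38285.

1.38285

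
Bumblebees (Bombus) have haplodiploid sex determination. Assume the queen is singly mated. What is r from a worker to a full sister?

0.75

Haplodiploid full sisters inherit their father's entire haploid genome identically (contributing 1/2) and on average half of their mother's contribution (1/2 · 1/2 = 1/4); r = 1/2 + 1/4 = 3/4.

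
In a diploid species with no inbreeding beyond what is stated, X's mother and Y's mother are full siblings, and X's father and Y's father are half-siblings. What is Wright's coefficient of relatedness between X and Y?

0.1875

With two independent routes of shared ancestry, r is the sum of the two contributions.
X and Y are related in two ways: first cousins through their mothers (r = 1/8) and half first cousins through their fathers (r = 1/16).
r = 1/8 + 1/16 = 0.1875.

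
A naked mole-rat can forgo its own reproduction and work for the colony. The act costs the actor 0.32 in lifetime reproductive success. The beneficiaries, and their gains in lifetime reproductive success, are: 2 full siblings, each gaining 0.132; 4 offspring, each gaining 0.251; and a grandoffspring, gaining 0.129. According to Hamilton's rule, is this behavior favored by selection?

Hamilton's rule: the trait is favored when the sum of r·B over every recipient exceeds the actor's cost C.
r to a full sibling = 1/2 (full sibs share both parents — two paths of length 2: r = 2·(1/2)^2 = 1/2).
r to an offspring = 1/2 (one parent–offspring link: r = (1/2)^1 = 1/2).
r to a grandoffspring = 1/4 (two parent–offspring links: r = (1/2)^2 = 1/4).
Summing one r·B term per recipient: 2·0.5·0.132 + 4·0.5·0.251 + 1·0.25·0.129 = 0.66625.
0.66625 > 0.32: the indirect benefit exceeds the cost.

Yes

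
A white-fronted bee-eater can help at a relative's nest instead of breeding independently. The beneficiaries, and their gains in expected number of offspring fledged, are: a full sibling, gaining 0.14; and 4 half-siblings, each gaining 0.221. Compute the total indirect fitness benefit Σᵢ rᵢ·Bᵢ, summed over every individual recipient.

r to a full sibling = 0.5 (full sibs share both parents — two paths of length 2: r = 2·(1/2)^2 = 1/2).
r to a half-sibling = 1/4 (half-sibs share one parent — one path of length 2: r = (1/2)^2 = 1/4).
Summing one r·B term per recipient: 1·0.5·0.14 + 4·0.25·0.221 = 0.291.

0.291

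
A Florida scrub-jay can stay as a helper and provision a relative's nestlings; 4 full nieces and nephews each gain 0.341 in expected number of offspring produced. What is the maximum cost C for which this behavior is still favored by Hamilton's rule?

r to a full niece or nephew = 1/4 (full aunt/uncle↔niece/nephew: two paths of length 3 through the shared grandparent pair: r = 2·(1/2)^3 = 1/4).
Hamilton's rule: n·r·B > C, so the trait is favored while C < n·r·B = 4·0.25·0.341 = 0.341.

0.341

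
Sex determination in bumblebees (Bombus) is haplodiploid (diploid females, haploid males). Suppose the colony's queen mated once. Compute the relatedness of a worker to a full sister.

Haplodiploid full sisters inherit their father's entire haploid genome identically (contributing 1/2) and on average half of their mother's contribution (1/2 · 1/2 = 1/4); r = 1/2 + 1/4 = 3/4.

0.75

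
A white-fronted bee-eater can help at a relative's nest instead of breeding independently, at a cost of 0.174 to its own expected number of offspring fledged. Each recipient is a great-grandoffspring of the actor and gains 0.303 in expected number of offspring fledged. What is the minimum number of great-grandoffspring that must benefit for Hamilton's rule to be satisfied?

r to a great-grandoffspring = 1/8 (three parent–offspring links: r = (1/2)^3 = 1/8).
Hamilton's rule: n·r·B > C  ⇒  n > C/(r·B) = 0.174/(0.125·0.303) = 4.594.
The smallest integer exceeding 4.594 is 5.

5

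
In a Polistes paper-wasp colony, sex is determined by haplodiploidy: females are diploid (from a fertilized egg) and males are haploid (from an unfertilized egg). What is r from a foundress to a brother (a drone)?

Her haploid brother carries none of their father's genes and a random half of their mother's genome; that half matches the maternal half of her own genome with probability 1/2: r = 1/2 · 1/2 = 1/4.

0.25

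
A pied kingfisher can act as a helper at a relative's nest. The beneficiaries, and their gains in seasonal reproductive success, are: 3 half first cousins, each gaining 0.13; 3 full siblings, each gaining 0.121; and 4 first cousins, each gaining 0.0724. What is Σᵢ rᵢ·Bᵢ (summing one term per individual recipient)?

r to a half first cousin = 0.0625 (half first cousins share one grandparent — one path of length 4: r = (1/2)^4 = 1/16).
r to a full sibling = 0.5 (full sibs share both parents — two paths of length 2: r = 2·(1/2)^2 = 1/2).
r to a first cousin = 1/8 (first cousins share one grandparent pair — two paths of length 4: r = 2·(1/2)^4 = 1/8).
Summing one r·B term per recipient: 3·0.0625·0.13 + 3·0.5·0.121 + 4·0.125·0.0724 = 0.242075.

0.242075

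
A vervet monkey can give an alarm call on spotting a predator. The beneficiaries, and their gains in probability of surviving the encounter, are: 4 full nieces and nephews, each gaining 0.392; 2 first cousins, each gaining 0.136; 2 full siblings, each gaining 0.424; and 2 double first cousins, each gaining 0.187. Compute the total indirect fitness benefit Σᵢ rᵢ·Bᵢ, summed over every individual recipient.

0.9435

r to a full niece or nephew = 1/4 (full aunt/uncle↔niece/nephew: two paths of length 3 through the shared grandparent pair: r = 2·(1/2)^3 = 1/4).
r to a first cousin = 0.125 (first cousins share one grandparent pair — two paths of length 4: r = 2·(1/2)^4 = 1/8).
r to a full sibling = 0.5 (full sibs share both parents — two paths of length 2: r = 2·(1/2)^2 = 1/2).
r to a double first cousin = 1/4 (double first cousins share both grandparent pairs — four paths of length 4: r = 4·(1/2)^4 = 1/4).
Summing one r·B term per recipient: 4·0.25·0.392 + 2·0.125·0.136 + 2·0.5·0.424 + 2·0.25·0.187 = 0.9435.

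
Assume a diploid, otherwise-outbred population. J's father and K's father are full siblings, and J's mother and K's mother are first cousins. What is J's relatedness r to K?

0.15625

Wright's path rule: contributions from independent ancestry routes add.
J and K are related in two ways: first cousins through their fathers (r = 1/8) and second cousins through their mothers (r = 1/32).
r = 1/8 + 1/32 = 5/32 = 0.15625.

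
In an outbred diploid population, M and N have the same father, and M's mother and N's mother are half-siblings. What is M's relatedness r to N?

0.3125

Relatedness sums over independent paths through distinct common ancestors.
M and N are related in two ways: half-sibs through their shared father (r = 1/4) and half first cousins through their mothers (r = 1/16).
r = 1/4 + 1/16 = 0.3125.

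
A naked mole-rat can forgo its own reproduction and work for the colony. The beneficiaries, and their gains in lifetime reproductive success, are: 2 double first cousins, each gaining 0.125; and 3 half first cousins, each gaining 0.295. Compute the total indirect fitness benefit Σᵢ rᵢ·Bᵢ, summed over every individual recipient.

r to a double first cousin = 1/4 (double first cousins share both grandparent pairs — four paths of length 4: r = 4·(1/2)^4 = 1/4).
r to a half first cousin = 0.0625 (half first cousins share one grandparent — one path of length 4: r = (1/2)^4 = 1/16).
Summing one r·B term per recipient: 2·0.25·0.125 + 3·0.0625·0.295 = 0.1178125.

0.1178125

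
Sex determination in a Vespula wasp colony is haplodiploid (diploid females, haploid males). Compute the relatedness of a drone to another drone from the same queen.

0.5

Haploid brothers each carry a random half of the queen's diploid genome, so on average they share half: r = 1/2.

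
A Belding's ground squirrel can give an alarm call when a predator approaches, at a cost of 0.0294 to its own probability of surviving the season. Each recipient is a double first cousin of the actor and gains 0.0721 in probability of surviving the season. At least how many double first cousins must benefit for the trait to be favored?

r to a double first cousin = 1/4 (double first cousins share both grandparent pairs — four paths of length 4: r = 4·(1/2)^4 = 1/4).
Hamilton's rule: n·r·B > C  ⇒  n > C/(r·B) = 0.0294/(0.25·0.0721) = 1.631.
The smallest integer exceeding 1.631 is 2.

2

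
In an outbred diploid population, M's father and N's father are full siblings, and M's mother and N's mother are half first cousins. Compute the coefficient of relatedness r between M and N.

Wright's path rule: contributions from independent ancestry routes add.
M and N are related in two ways: first cousins through their fathers (r = 1/8) and half second cousins through their mothers (r = 1/64).
r = 1/8 + 1/64 = 9/64 = 0.140625.

0.140625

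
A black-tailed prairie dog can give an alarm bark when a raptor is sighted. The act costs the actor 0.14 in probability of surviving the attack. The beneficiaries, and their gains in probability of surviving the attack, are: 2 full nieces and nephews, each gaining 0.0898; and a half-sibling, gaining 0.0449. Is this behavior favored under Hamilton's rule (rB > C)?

Hamilton's rule: the trait is favored when the sum of r·B over every recipient exceeds the actor's cost C.
r to a full niece or nephew = 1/4 (full aunt/uncle↔niece/nephew: two paths of length 3 through the shared grandparent pair: r = 2·(1/2)^3 = 1/4).
r to a half-sibling = 1/4 (half-sibs share one parent — one path of length 2: r = (1/2)^2 = 1/4).
Summing one r·B term per recipient: 2·0.25·0.0898 + 1·0.25·0.0449 = 0.056125.
0.056125 < 0.14: the indirect benefit is less than the cost.

No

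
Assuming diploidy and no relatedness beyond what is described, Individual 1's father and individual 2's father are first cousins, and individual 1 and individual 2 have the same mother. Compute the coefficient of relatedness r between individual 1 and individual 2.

0.28125

With two independent routes of shared ancestry, r is the sum of the two contributions.
Individual 1 and individual 2 are related in two ways: second cousins through their fathers (r = 1/32) and half-sibs through their shared mother (r = 1/4).
r = 1/32 + 1/4 = 9/32 = 0.28125.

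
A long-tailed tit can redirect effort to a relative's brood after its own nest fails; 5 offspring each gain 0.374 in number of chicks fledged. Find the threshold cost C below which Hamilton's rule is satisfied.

0.935

r to an offspring = 1/2 (one parent–offspring link: r = (1/2)^1 = 1/2).
Hamilton's rule: n·r·B > C, so the trait is favored while C < n·r·B = 5·0.5·0.374 = 0.935.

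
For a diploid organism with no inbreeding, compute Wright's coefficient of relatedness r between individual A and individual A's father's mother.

0.25

Each parent–offspring link contributes a factor of 1/2, and independent paths through distinct common ancestors add.
Two parent–offspring links: r = (1/2)^2 = 1/4.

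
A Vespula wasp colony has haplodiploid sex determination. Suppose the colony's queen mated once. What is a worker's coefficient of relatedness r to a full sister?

0.75

Haplodiploid full sisters inherit their father's entire haploid genome identically (contributing 1/2) and on average half of their mother's contribution (1/2 · 1/2 = 1/4); r = 1/2 + 1/4 = 3/4.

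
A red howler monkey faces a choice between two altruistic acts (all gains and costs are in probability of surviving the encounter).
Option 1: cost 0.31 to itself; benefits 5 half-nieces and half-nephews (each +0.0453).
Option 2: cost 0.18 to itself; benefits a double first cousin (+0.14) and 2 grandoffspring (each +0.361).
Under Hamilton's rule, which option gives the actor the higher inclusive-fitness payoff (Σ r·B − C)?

Option 2

Option 1: r to a half-niece or half-nephew = 0.125.
Option 1: Σ r·B − C = (5·0.125·0.0453) − 0.31 = -0.2816875.
Option 2: r to a double first cousin = 0.25.
Option 2: r to a grandoffspring = 0.25.
Option 2: Σ r·B − C = (1·0.25·0.14 + 2·0.25·0.361) − 0.18 = 0.0355.
Option 2 has the higher net inclusive-fitness payoff.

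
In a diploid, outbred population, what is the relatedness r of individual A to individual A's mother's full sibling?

0.25

Each parent–offspring link contributes a factor of 1/2, and independent paths through distinct common ancestors add.
Full aunt/uncle↔niece/nephew: two paths of length 3 through the shared grandparent pair: r = 2·(1/2)^3 = 1/4.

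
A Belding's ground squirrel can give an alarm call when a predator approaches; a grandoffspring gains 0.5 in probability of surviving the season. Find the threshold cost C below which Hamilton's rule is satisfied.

r to a grandoffspring = 1/4 (two parent–offspring links: r = (1/2)^2 = 1/4).
Hamilton's rule: n·r·B > C, so the trait is favored while C < n·r·B = 1·0.25·0.5 = 0.125.

0.125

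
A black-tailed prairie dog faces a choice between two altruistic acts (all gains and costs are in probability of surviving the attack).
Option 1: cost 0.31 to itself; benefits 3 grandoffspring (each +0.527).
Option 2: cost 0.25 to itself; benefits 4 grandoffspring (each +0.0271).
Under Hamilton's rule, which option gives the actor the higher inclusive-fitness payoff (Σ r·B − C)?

Option 1

Option 1: r to a grandoffspring = 0.25.
Option 1: Σ r·B − C = (3·0.25·0.527) − 0.31 = 0.08525.
Option 2: r to a grandoffspring = 0.25.
Option 2: Σ r·B − C = (4·0.25·0.0271) − 0.25 = -0.2229.
Option 1 has the higher net inclusive-fitness payoff.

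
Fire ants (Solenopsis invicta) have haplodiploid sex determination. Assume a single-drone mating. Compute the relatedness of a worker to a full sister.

Haplodiploid full sisters inherit their father's entire haploid genome identically (contributing 1/2) and on average half of their mother's contribution (1/2 · 1/2 = 1/4); r = 1/2 + 1/4 = 3/4.

0.75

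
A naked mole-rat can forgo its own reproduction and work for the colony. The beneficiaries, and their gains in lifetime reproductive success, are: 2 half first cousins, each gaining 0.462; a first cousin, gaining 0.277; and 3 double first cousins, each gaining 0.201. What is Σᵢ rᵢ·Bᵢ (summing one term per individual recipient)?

0.243125

r to a half first cousin = 0.0625 (half first cousins share one grandparent — one path of length 4: r = (1/2)^4 = 1/16).
r to a first cousin = 1/8 (first cousins share one grandparent pair — two paths of length 4: r = 2·(1/2)^4 = 1/8).
r to a double first cousin = 0.25 (double first cousins share both grandparent pairs — four paths of length 4: r = 4·(1/2)^4 = 1/4).
Summing one r·B term per recipient: 2·0.0625·0.462 + 1·0.125·0.277 + 3·0.25·0.201 = 0.243125.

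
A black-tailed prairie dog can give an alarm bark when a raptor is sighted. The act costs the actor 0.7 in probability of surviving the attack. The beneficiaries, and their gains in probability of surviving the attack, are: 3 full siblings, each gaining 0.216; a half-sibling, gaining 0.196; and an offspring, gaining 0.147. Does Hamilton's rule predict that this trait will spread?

No

Hamilton's rule: the trait is favored when the sum of r·B over every recipient exceeds the actor's cost C.
r to a full sibling = 1/2 (full sibs share both parents — two paths of length 2: r = 2·(1/2)^2 = 1/2).
r to a half-sibling = 1/4 (half-sibs share one parent — one path of length 2: r = (1/2)^2 = 1/4).
r to an offspring = 0.5 (one parent–offspring link: r = (1/2)^1 = 1/2).
Summing one r·B term per recipient: 3·0.5·0.216 + 1·0.25·0.196 + 1·0.5·0.147 = 0.4465.
0.4465 < 0.7: the indirect benefit is less than the cost.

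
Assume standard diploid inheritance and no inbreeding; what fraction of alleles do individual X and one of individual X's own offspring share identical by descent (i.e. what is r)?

Each parent–offspring link contributes a factor of 1/2, and independent paths through distinct common ancestors add.
One parent–offspring link: r = (1/2)^1 = 1/2.

0.5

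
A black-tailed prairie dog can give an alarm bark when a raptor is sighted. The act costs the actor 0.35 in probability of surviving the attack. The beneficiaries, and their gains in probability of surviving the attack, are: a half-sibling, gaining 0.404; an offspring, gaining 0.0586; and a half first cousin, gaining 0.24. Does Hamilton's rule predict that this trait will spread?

Hamilton's rule: the trait is favored when the sum of r·B over every recipient exceeds the actor's cost C.
r to a half-sibling = 0.25 (half-sibs share one parent — one path of length 2: r = (1/2)^2 = 1/4).
r to an offspring = 1/2 (one parent–offspring link: r = (1/2)^1 = 1/2).
r to a half first cousin = 1/16 (half first cousins share one grandparent — one path of length 4: r = (1/2)^4 = 1/16).
Summing one r·B term per recipient: 1·0.25·0.404 + 1·0.5·0.0586 + 1·0.0625·0.24 = 0.1453.
0.1453 < 0.35: the indirect benefit is less than the cost.

No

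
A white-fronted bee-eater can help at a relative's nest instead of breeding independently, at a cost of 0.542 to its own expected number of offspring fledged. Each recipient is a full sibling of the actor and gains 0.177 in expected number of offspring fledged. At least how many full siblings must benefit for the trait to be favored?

r to a full sibling = 0.5 (full sibs share both parents — two paths of length 2: r = 2·(1/2)^2 = 1/2).
Hamilton's rule: n·r·B > C  ⇒  n > C/(r·B) = 0.542/(0.5·0.177) = 6.124.
The smallest integer exceeding 6.124 is 7.

7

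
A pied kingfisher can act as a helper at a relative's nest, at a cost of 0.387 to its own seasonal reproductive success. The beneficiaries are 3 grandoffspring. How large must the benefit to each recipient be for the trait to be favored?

r to a grandoffspring = 0.25 (two parent–offspring links: r = (1/2)^2 = 1/4).
Hamilton's rule with n recipients of equal r: n·r·B > C, so B > C/(n·r) = 0.387/(3·0.25) = 0.516.

0.516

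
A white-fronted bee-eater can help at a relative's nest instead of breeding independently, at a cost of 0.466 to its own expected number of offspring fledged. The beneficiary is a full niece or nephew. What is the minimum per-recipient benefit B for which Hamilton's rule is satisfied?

1.864

r to a full niece or nephew = 0.25 (full aunt/uncle↔niece/nephew: two paths of length 3 through the shared grandparent pair: r = 2·(1/2)^3 = 1/4).
Hamilton's rule with n recipients of equal r: n·r·B > C, so B > C/(n·r) = 0.466/(1·0.25) = 1.864.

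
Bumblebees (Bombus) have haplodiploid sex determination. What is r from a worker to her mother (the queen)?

One meiotic link between diploid queen and diploid daughter: r = 1/2.

0.5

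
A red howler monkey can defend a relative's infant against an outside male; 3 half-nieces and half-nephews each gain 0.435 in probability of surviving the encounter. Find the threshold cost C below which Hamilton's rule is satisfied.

r to a half-niece or half-nephew = 1/8 (half-aunt/uncle↔niece/nephew: one path of length 3: r = (1/2)^3 = 1/8).
Hamilton's rule: n·r·B > C, so the trait is favored while C < n·r·B = 3·0.125·0.435 = 0.163125.

0.163125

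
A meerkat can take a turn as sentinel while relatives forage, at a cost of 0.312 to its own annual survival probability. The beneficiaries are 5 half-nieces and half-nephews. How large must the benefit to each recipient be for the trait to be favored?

r to a half-niece or half-nephew = 1/8 (half-aunt/uncle↔niece/nephew: one path of length 3: r = (1/2)^3 = 1/8).
Hamilton's rule with n recipients of equal r: n·r·B > C, so B > C/(n·r) = 0.312/(5·0.125) = 0.4992.

0.4992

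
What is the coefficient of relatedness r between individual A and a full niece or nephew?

Full aunt/uncle↔niece/nephew: two paths of length 3 through the shared grandparent pair: r = 2·(1/2)^3 = 1/4.

0.25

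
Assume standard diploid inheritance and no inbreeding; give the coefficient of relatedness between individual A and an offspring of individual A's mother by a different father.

0.25

Each parent–offspring link contributes a factor of 1/2, and independent paths through distinct common ancestors add.
Half-sibs share one parent — one path of length 2: r = (1/2)^2 = 1/4.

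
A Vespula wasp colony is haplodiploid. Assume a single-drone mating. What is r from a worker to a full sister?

0.75

Haplodiploid full sisters inherit their father's entire haploid genome identically (contributing 1/2) and on average half of their mother's contribution (1/2 · 1/2 = 1/4); r = 1/2 + 1/4 = 3/4.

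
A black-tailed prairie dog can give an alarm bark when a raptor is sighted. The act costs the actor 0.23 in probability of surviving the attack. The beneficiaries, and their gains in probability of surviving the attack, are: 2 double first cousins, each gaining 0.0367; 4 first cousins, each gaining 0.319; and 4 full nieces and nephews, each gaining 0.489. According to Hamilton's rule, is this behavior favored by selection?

Yes

Hamilton's rule: the trait is favored when the sum of r·B over every recipient exceeds the actor's cost C.
r to a double first cousin = 0.25 (double first cousins share both grandparent pairs — four paths of length 4: r = 4·(1/2)^4 = 1/4).
r to a first cousin = 0.125 (first cousins share one grandparent pair — two paths of length 4: r = 2·(1/2)^4 = 1/8).
r to a full niece or nephew = 0.25 (full aunt/uncle↔niece/nephew: two paths of length 3 through the shared grandparent pair: r = 2·(1/2)^3 = 1/4).
Summing one r·B term per recipient: 2·0.25·0.0367 + 4·0.125·0.319 + 4·0.25·0.489 = 0.66685.
0.66685 > 0.23: the indirect benefit exceeds the cost.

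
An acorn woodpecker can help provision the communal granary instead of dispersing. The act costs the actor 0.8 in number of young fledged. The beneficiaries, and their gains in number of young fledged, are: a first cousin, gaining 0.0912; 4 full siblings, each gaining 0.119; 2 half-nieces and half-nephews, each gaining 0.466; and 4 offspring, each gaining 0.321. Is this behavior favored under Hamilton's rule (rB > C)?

Hamilton's rule: the trait is favored when the sum of r·B over every recipient exceeds the actor's cost C.
r to a first cousin = 1/8 (first cousins share one grandparent pair — two paths of length 4: r = 2·(1/2)^4 = 1/8).
r to a full sibling = 1/2 (full sibs share both parents — two paths of length 2: r = 2·(1/2)^2 = 1/2).
r to a half-niece or half-nephew = 0.125 (half-aunt/uncle↔niece/nephew: one path of length 3: r = (1/2)^3 = 1/8).
r to an offspring = 1/2 (one parent–offspring link: r = (1/2)^1 = 1/2).
Summing one r·B term per recipient: 1·0.125·0.0912 + 4·0.5·0.119 + 2·0.125·0.466 + 4·0.5·0.321 = 1.0079.
1.0079 > 0.8: the indirect benefit exceeds the cost.

Yes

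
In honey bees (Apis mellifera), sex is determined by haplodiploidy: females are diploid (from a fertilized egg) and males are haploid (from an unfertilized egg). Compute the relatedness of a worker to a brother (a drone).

Her haploid brother carries none of their father's genes and a random half of their mother's genome; that half matches the maternal half of her own genome with probability 1/2: r = 1/2 · 1/2 = 1/4.

0.25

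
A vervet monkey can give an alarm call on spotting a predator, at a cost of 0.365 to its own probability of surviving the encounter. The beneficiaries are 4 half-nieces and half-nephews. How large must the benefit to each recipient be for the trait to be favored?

0.73

r to a half-niece or half-nephew = 1/8 (half-aunt/uncle↔niece/nephew: one path of length 3: r = (1/2)^3 = 1/8).
Hamilton's rule with n recipients of equal r: n·r·B > C, so B > C/(n·r) = 0.365/(4·0.125) = 0.73.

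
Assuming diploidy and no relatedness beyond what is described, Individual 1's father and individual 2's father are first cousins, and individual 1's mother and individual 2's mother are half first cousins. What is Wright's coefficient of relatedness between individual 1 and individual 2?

Independent pedigree routes through distinct common ancestors add.
Individual 1 and individual 2 are related in two ways: second cousins through their fathers (r = 1/32) and half second cousins through their mothers (r = 1/64).
r = 1/32 + 1/64 = 0.046875.

0.046875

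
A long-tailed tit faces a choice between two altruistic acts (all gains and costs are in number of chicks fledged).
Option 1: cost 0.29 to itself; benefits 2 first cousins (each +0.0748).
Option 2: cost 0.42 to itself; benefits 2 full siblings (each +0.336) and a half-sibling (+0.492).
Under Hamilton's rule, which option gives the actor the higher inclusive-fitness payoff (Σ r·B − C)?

Option 1: r to a first cousin = 0.125.
Option 1: Σ r·B − C = (2·0.125·0.0748) − 0.29 = -0.2713.
Option 2: r to a full sibling = 0.5.
Option 2: r to a half-sibling = 0.25.
Option 2: Σ r·B − C = (2·0.5·0.336 + 1·0.25·0.492) − 0.42 = 0.039.
Option 2 has the higher net inclusive-fitness payoff.

Option 2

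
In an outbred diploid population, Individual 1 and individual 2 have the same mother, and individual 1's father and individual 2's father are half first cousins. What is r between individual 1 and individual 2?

Wright's path rule: contributions from independent ancestry routes add.
Individual 1 and individual 2 are related in two ways: half-sibs through their shared mother (r = 1/4) and half second cousins through their fathers (r = 1/64).
r = 1/4 + 1/64 = 0.265625.

0.265625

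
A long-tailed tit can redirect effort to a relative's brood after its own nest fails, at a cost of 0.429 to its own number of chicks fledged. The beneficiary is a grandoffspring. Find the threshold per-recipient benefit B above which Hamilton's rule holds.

1.716

r to a grandoffspring = 0.25 (two parent–offspring links: r = (1/2)^2 = 1/4).
Hamilton's rule with n recipients of equal r: n·r·B > C, so B > C/(n·r) = 0.429/(1·0.25) = 1.716.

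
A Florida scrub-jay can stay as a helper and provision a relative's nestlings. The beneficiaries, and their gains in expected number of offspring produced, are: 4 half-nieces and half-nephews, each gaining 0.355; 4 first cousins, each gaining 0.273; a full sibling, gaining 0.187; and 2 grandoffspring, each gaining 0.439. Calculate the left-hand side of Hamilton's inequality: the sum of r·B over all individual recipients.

0.627

r to a half-niece or half-nephew = 1/8 (half-aunt/uncle↔niece/nephew: one path of length 3: r = (1/2)^3 = 1/8).
r to a first cousin = 0.125 (first cousins share one grandparent pair — two paths of length 4: r = 2·(1/2)^4 = 1/8).
r to a full sibling = 1/2 (full sibs share both parents — two paths of length 2: r = 2·(1/2)^2 = 1/2).
r to a grandoffspring = 0.25 (two parent–offspring links: r = (1/2)^2 = 1/4).
Summing one r·B term per recipient: 4·0.125·0.355 + 4·0.125·0.273 + 1·0.5·0.187 + 2·0.25·0.439 = 0.627.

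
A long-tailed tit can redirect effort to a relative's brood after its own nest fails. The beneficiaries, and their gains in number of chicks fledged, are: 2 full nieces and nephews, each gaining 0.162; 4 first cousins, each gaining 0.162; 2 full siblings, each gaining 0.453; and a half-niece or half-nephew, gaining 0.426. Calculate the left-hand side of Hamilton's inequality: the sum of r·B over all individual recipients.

r to a full niece or nephew = 0.25 (full aunt/uncle↔niece/nephew: two paths of length 3 through the shared grandparent pair: r = 2·(1/2)^3 = 1/4).
r to a first cousin = 1/8 (first cousins share one grandparent pair — two paths of length 4: r = 2·(1/2)^4 = 1/8).
r to a full sibling = 1/2 (full sibs share both parents — two paths of length 2: r = 2·(1/2)^2 = 1/2).
r to a half-niece or half-nephew = 0.125 (half-aunt/uncle↔niece/nephew: one path of length 3: r = (1/2)^3 = 1/8).
Summing one r·B term per recipient: 2·0.25·0.162 + 4·0.125·0.162 + 2·0.5·0.453 + 1·0.125·0.426 = 0.66825.

0.66825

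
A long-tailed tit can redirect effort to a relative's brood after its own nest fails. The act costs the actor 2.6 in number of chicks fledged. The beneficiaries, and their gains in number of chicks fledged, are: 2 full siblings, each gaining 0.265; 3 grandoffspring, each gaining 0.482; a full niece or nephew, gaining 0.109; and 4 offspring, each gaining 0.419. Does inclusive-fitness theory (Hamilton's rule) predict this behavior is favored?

Hamilton's rule: the trait is favored when the sum of r·B over every recipient exceeds the actor's cost C.
r to a full sibling = 0.5 (full sibs share both parents — two paths of length 2: r = 2·(1/2)^2 = 1/2).
r to a grandoffspring = 0.25 (two parent–offspring links: r = (1/2)^2 = 1/4).
r to a full niece or nephew = 1/4 (full aunt/uncle↔niece/nephew: two paths of length 3 through the shared grandparent pair: r = 2·(1/2)^3 = 1/4).
r to an offspring = 0.5 (one parent–offspring link: r = (1/2)^1 = 1/2).
Summing one r·B term per recipient: 2·0.5·0.265 + 3·0.25·0.482 + 1·0.25·0.109 + 4·0.5·0.419 = 1.49175.
1.49175 < 2.6: the indirect benefit is less than the cost.

No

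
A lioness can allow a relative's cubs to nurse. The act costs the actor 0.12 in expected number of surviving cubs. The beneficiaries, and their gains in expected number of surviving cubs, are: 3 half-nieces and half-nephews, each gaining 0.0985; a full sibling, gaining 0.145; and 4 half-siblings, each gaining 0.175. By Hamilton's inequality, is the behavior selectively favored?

Yes

Hamilton's rule: the trait is favored when the sum of r·B over every recipient exceeds the actor's cost C.
r to a half-niece or half-nephew = 0.125 (half-aunt/uncle↔niece/nephew: one path of length 3: r = (1/2)^3 = 1/8).
r to a full sibling = 1/2 (full sibs share both parents — two paths of length 2: r = 2·(1/2)^2 = 1/2).
r to a half-sibling = 0.25 (half-sibs share one parent — one path of length 2: r = (1/2)^2 = 1/4).
Summing one r·B term per recipient: 3·0.125·0.0985 + 1·0.5·0.145 + 4·0.25·0.175 = 0.2844375.
0.2844375 > 0.12: the indirect benefit exceeds the cost.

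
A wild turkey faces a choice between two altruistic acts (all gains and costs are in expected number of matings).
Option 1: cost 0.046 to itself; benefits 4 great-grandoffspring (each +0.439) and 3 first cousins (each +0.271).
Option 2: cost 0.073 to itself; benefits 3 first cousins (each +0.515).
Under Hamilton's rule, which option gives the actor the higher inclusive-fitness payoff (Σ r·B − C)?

Option 1: r to a great-grandoffspring = 0.125.
Option 1: r to a first cousin = 0.125.
Option 1: Σ r·B − C = (4·0.125·0.439 + 3·0.125·0.271) − 0.046 = 0.275125.
Option 2: r to a first cousin = 0.125.
Option 2: Σ r·B − C = (3·0.125·0.515) − 0.073 = 0.120125.
Option 1 has the higher net inclusive-fitness payoff.

Option 1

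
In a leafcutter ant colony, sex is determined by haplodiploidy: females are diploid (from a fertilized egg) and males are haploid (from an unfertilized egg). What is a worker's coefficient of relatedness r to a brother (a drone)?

0.25

Her haploid brother carries none of their father's genes and a random half of their mother's genome; that half matches the maternal half of her own genome with probability 1/2: r = 1/2 · 1/2 = 1/4.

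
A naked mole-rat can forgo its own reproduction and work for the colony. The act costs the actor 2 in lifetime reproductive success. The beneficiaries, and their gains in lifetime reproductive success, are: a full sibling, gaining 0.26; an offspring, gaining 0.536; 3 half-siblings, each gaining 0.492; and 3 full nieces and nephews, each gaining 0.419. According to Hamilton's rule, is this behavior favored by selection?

No

Hamilton's rule: the trait is favored when the sum of r·B over every recipient exceeds the actor's cost C.
r to a full sibling = 0.5 (full sibs share both parents — two paths of length 2: r = 2·(1/2)^2 = 1/2).
r to an offspring = 1/2 (one parent–offspring link: r = (1/2)^1 = 1/2).
r to a half-sibling = 0.25 (half-sibs share one parent — one path of length 2: r = (1/2)^2 = 1/4).
r to a full niece or nephew = 0.25 (full aunt/uncle↔niece/nephew: two paths of length 3 through the shared grandparent pair: r = 2·(1/2)^3 = 1/4).
Summing one r·B term per recipient: 1·0.5·0.26 + 1·0.5·0.536 + 3·0.25·0.492 + 3·0.25·0.419 = 1.08125.
1.08125 < 2: the indirect benefit is less than the cost.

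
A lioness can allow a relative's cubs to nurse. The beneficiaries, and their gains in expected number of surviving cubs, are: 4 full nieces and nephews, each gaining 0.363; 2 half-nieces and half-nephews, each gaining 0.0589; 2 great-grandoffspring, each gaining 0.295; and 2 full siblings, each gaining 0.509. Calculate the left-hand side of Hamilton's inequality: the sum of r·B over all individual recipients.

r to a full niece or nephew = 1/4 (full aunt/uncle↔niece/nephew: two paths of length 3 through the shared grandparent pair: r = 2·(1/2)^3 = 1/4).
r to a half-niece or half-nephew = 1/8 (half-aunt/uncle↔niece/nephew: one path of length 3: r = (1/2)^3 = 1/8).
r to a great-grandoffspring = 0.125 (three parent–offspring links: r = (1/2)^3 = 1/8).
r to a full sibling = 1/2 (full sibs share both parents — two paths of length 2: r = 2·(1/2)^2 = 1/2).
Summing one r·B term per recipient: 4·0.25·0.363 + 2·0.125·0.0589 + 2·0.125·0.295 + 2·0.5·0.509 = 0.960475.

0.960475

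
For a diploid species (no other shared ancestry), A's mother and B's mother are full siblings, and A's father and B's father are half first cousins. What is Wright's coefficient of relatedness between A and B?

With two independent routes of shared ancestry, r is the sum of the two contributions.
A and B are related in two ways: first cousins through their mothers (r = 1/8) and half second cousins through their fathers (r = 1/64).
r = 1/8 + 1/64 = 9/64 = 0.140625.

0.140625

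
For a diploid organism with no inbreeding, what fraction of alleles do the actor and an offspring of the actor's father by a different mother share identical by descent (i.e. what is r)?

Each parent–offspring link contributes a factor of 1/2, and independent paths through distinct common ancestors add.
Half-sibs share one parent — one path of length 2: r = (1/2)^2 = 1/4.

0.25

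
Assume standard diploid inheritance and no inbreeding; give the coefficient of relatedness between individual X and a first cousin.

Each parent–offspring link contributes a factor of 1/2, and independent paths through distinct common ancestors add.
First cousins share one grandparent pair — two paths of length 4: r = 2·(1/2)^4 = 1/8.

0.125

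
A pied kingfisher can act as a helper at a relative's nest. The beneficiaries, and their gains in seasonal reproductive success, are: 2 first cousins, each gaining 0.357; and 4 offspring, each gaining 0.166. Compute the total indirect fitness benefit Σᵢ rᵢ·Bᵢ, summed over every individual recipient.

r to a first cousin = 1/8 (first cousins share one grandparent pair — two paths of length 4: r = 2·(1/2)^4 = 1/8).
r to an offspring = 1/2 (one parent–offspring link: r = (1/2)^1 = 1/2).
Summing one r·B term per recipient: 2·0.125·0.357 + 4·0.5·0.166 = 0.42125.

0.42125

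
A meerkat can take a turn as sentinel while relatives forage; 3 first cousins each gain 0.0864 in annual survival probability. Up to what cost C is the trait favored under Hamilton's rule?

0.0324

r to a first cousin = 0.125 (first cousins share one grandparent pair — two paths of length 4: r = 2·(1/2)^4 = 1/8).
Hamilton's rule: n·r·B > C, so the trait is favored while C < n·r·B = 3·0.125·0.0864 = 0.0324.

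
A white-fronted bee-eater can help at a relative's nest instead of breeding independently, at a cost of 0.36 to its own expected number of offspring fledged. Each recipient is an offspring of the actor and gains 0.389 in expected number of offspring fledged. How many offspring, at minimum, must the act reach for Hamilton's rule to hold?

2

r to an offspring = 1/2 (one parent–offspring link: r = (1/2)^1 = 1/2).
Hamilton's rule: n·r·B > C  ⇒  n > C/(r·B) = 0.36/(0.5·0.389) = 1.851.
The smallest integer exceeding 1.851 is 2.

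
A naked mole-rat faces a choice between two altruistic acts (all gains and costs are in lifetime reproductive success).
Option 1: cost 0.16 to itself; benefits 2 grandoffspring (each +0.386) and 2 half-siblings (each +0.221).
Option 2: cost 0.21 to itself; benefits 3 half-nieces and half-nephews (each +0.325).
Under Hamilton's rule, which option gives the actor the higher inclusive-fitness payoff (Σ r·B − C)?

Option 1

Option 1: r to a grandoffspring = 0.25.
Option 1: r to a half-sibling = 0.25.
Option 1: Σ r·B − C = (2·0.25·0.386 + 2·0.25·0.221) − 0.16 = 0.1435.
Option 2: r to a half-niece or half-nephew = 0.125.
Option 2: Σ r·B − C = (3·0.125·0.325) − 0.21 = -0.088125.
Option 1 has the higher net inclusive-fitness payoff.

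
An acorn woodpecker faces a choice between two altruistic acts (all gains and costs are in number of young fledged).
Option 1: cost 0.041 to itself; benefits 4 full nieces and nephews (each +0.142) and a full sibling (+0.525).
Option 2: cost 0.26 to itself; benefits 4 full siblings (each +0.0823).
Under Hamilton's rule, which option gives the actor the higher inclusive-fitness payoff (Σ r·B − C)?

Option 1: r to a full niece or nephew = 0.25.
Option 1: r to a full sibling = 0.5.
Option 1: Σ r·B − C = (4·0.25·0.142 + 1·0.5·0.525) − 0.041 = 0.3635.
Option 2: r to a full sibling = 0.5.
Option 2: Σ r·B − C = (4·0.5·0.0823) − 0.26 = -0.0954.
Option 1 has the higher net inclusive-fitness payoff.

Option 1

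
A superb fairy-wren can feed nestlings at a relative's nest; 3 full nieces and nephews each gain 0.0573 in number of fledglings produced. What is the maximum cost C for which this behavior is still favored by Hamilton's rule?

0.042975

r to a full niece or nephew = 1/4 (full aunt/uncle↔niece/nephew: two paths of length 3 through the shared grandparent pair: r = 2·(1/2)^3 = 1/4).
Hamilton's rule: n·r·B > C, so the trait is favored while C < n·r·B = 3·0.25·0.0573 = 0.042975.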